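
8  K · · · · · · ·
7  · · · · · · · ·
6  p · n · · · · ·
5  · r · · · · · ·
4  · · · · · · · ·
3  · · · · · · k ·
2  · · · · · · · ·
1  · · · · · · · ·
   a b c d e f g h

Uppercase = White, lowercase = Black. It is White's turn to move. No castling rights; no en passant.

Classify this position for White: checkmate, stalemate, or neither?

White to move; white king on a8.
In check: no.
King squares — a7: attacked by Nc6; b7: attacked by Rb5; b8: attacked by Rb5.
Legal moves for White: none.
Not in check and no legal moves → stalemate.

stalemate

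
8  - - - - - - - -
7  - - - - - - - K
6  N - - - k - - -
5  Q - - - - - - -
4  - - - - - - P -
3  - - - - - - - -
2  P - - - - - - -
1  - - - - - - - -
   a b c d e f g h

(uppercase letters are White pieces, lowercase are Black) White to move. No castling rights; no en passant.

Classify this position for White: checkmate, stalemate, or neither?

neither

White to move; white king on h7.
In check: no.
Legal moves for White include: Kh8, Kg8, Kg7, Kh6, Kg6, Nb8, Nc7+, Nc5+, Nb4, Qd8, Qc7, Qb6+, Qh5, Qg5, Qf5+, Qe5+, Qd5+, Qc5, ... (list truncated; more exist).
White has legal moves and is not in check → neither.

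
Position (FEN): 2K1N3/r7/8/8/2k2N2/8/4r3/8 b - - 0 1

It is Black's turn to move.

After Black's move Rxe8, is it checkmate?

yes

After Rxe8: white king on c8; in check: yes, from the black rook on e8.
King squares — b7: attacked by Ra7; c7: attacked by Ra7; d7: attacked by Ra7; b8: attacked by Re8; d8: attacked by Re8.
White has no legal moves → checkmate.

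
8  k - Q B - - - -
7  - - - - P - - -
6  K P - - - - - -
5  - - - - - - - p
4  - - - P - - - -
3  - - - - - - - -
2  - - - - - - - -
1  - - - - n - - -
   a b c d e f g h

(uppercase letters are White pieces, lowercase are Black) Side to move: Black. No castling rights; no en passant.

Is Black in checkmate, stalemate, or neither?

checkmate

Black to move; black king on a8.
In check: yes, from the white queen on c8.
King squares — a7: attacked by Ka6; b7: attacked by Ka6; b8: attacked by Qc8.
Legal moves for Black: none.
In check with no legal moves → checkmate.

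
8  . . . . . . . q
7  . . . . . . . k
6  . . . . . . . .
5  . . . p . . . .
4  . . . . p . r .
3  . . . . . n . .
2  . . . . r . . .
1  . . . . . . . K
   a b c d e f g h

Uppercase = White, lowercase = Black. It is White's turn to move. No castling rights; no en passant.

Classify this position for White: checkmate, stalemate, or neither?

White to move; white king on h1.
In check: no.
King squares — g1: attacked by Nf3; g2: attacked by Re2; h2: attacked by Re2.
Legal moves for White: none.
Not in check and no legal moves → stalemate.

stalemate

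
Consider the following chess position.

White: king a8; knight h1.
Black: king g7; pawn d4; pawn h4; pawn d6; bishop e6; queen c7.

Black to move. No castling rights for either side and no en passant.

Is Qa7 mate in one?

After Qa7: white king on a8; in check: yes, from the black queen on a7.
White has 1 legal reply: Kxa7.
In check but a legal move exists → not checkmate.

no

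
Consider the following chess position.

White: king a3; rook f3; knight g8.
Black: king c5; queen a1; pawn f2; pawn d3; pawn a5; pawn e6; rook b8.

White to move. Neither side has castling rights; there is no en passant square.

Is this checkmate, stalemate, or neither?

checkmate

White to move; white king on a3.
In check: yes, from the black queen on a1.
King squares — a2: attacked by Qa1; b2: attacked by Qa1; b3: attacked by Rb8; a4: attacked by Qa1; b4: attacked by Pa5.
Legal moves for White: none.
In check with no legal moves → checkmate.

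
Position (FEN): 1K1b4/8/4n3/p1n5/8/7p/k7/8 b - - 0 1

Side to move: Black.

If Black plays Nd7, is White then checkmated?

no

After Nd7: white king on b8; in check: yes, from the black knight on d7.
White has 4 legal replies: Kc8, Ka8, Kb7, Ka7.
In check but a legal move exists → not checkmate.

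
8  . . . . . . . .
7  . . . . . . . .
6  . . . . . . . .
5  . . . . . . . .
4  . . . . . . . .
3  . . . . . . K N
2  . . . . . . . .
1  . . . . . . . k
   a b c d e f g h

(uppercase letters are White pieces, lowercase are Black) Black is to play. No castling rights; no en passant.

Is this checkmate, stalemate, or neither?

Black to move; black king on h1.
In check: no.
King squares — g1: attacked by Nh3; g2: attacked by Kg3; h2: attacked by Kg3.
Legal moves for Black: none.
Not in check and no legal moves → stalemate.

stalemate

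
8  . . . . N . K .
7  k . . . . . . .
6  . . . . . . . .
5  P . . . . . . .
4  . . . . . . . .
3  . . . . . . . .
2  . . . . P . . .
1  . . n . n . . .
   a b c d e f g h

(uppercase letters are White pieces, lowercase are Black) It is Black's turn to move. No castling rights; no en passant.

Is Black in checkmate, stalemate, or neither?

Black to move; black king on a7.
In check: no.
Legal moves for Black: Kb8, Ka8, Kb7, Ka6, Nf3, Ned3, Ng2, Nc2, Ncd3, Nb3, Nxe2, Na2.
Black has 12 legal moves and is not in check → neither.

neither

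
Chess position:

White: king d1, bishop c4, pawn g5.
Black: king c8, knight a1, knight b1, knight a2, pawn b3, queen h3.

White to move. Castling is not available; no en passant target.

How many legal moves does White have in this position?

13

White to move; king on d1.
In check: no.
Legal moves: Bg8, Bf7, Be6+, Ba6+, Bd5, Bb5, Bd3, Bxb3, Be2, Bf1, Ke2, Ke1, g6.
Count: 13.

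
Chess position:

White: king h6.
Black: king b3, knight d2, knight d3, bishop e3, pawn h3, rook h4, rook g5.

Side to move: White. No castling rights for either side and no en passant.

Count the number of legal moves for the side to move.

White to move; king on h6.
In check: yes, from the black rook on h4.
Legal moves: none.
Count: 0.

0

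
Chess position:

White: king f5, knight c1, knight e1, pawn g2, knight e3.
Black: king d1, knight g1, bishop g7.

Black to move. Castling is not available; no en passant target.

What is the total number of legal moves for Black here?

3

Black to move; king on d1.
In check: yes, from the white knight on e3.
Legal moves: Kd2, Kxe1, Kxc1.
Count: 3.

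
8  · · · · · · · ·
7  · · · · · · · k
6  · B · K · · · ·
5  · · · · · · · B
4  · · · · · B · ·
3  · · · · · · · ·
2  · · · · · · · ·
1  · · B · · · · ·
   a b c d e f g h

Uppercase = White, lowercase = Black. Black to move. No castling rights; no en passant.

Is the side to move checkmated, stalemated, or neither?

neither

Black to move; black king on h7.
In check: no.
Legal moves for Black: Kh8, Kg8, Kg7.
Black has 3 legal moves and is not in check → neither.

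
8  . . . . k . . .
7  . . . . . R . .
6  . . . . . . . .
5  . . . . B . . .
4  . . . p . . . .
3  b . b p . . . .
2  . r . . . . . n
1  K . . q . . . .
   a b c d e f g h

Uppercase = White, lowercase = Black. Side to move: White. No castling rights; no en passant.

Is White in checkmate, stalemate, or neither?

White to move; white king on a1.
In check: yes, from the black queen on d1.
King squares — b1: attacked by Qd1; a2: attacked by Rb2; b2: attacked by Ba3.
Legal moves for White: none.
In check with no legal moves → checkmate.

checkmate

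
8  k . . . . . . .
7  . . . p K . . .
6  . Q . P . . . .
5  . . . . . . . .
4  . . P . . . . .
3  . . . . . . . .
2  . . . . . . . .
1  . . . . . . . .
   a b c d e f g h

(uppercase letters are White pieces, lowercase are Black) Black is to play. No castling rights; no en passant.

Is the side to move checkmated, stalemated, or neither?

Black to move; black king on a8.
In check: no.
King squares — a7: attacked by Qb6; b7: attacked by Qb6; b8: attacked by Qb6.
Legal moves for Black: none.
Not in check and no legal moves → stalemate.

stalemate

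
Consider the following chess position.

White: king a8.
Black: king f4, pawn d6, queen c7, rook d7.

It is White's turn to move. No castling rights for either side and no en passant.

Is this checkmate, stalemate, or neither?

stalemate

White to move; white king on a8.
In check: no.
King squares — a7: attacked by Qc7; b7: attacked by Qc7; b8: attacked by Qc7.
Legal moves for White: none.
Not in check and no legal moves → stalemate.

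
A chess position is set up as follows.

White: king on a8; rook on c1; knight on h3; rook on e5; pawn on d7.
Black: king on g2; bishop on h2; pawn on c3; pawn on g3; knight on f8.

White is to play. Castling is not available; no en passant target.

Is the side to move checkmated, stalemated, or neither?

White to move; white king on a8.
In check: no.
Legal moves for White include: Kb8, Kb7, Ka7, Re8, Re7, Re6, Rh5, Rg5, Rf5, Rd5, Rc5, Rb5, Ra5, Re4, Re3, Re2+, Ree1, Ng5, ... (list truncated; more exist).
White has legal moves and is not in check → neither.

neither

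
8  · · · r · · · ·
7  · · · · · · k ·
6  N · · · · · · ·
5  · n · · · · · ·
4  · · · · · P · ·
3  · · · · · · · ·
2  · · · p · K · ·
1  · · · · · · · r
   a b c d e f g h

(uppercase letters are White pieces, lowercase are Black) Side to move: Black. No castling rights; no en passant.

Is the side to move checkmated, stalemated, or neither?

Black to move; black king on g7.
In check: no.
Legal moves for Black include: Rdh8, Rg8, Rf8, Re8, Rc8, Rb8, Ra8, Rd7, Rd6, Rd5, Rd4, Rd3, Kh8, Kg8, Kf8, Kh7, Kf7, Kh6, ... (list truncated; more exist).
Black has legal moves and is not in check → neither.

neither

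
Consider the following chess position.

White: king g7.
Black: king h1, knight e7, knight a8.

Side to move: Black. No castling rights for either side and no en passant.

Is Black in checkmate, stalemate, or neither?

neither

Black to move; black king on h1.
In check: no.
Legal moves for Black: Nc7, Nb6, Ng8, Nc8, Ng6, Nc6, Nf5+, Nd5, Kh2, Kg2, Kg1.
Black has 11 legal moves and is not in check → neither.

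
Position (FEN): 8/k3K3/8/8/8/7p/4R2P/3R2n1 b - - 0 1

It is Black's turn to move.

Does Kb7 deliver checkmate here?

After Kb7: white king on e7; in check: no.
White is not in check, so this cannot be checkmate.

no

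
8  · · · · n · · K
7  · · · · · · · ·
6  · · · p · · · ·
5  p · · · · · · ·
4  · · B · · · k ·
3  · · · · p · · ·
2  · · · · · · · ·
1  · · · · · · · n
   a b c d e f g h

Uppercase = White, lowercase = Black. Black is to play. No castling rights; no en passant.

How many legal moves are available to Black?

Black to move; king on g4.
In check: no.
Legal moves: Ng7, Nc7, Nf6, Kh5, Kg5, Kf5, Kh4, Kf4, Kh3, Kg3, Kf3, Ng3, Nf2, d5, a4, e2.
Count: 16.

16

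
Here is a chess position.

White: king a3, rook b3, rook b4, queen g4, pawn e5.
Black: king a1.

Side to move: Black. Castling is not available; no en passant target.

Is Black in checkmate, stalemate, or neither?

stalemate

Black to move; black king on a1.
In check: no.
King squares — b1: attacked by Rb3; a2: attacked by Ka3; b2: attacked by Ka3.
Legal moves for Black: none.
Not in check and no legal moves → stalemate.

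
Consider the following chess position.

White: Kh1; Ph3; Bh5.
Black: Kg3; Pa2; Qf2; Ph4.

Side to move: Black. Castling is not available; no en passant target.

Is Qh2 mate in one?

yes

After Qh2: white king on h1; in check: yes, from the black queen on h2.
King squares — g1: attacked by Qh2; g2: attacked by Qh2; h2: attacked by Kg3.
White has no legal moves → checkmate.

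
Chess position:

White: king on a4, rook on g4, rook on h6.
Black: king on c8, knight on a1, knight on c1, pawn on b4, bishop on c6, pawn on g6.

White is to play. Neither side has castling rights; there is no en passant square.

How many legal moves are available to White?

2

White to move; king on a4.
In check: yes, from the black bishop on c6.
Legal moves: Ka5, Kxb4.
Count: 2.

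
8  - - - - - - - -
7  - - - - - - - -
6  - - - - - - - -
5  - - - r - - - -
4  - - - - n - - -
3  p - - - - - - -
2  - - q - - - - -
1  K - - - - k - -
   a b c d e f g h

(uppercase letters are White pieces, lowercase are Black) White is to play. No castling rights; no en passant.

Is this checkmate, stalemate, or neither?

White to move; white king on a1.
In check: no.
King squares — b1: attacked by Qc2; a2: attacked by Qc2; b2: attacked by Qc2.
Legal moves for White: none.
Not in check and no legal moves → stalemate.

stalemate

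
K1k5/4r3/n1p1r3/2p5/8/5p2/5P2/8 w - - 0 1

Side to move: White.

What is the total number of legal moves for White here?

0

White to move; king on a8.
In check: no.
Legal moves: none.
Count: 0.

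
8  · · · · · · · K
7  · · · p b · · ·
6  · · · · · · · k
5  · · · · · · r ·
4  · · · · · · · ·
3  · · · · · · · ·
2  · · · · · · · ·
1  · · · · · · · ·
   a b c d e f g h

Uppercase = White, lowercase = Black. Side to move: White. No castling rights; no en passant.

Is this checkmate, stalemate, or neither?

stalemate

White to move; white king on h8.
In check: no.
King squares — g7: attacked by Rg5; h7: attacked by Kh6; g8: attacked by Rg5.
Legal moves for White: none.
Not in check and no legal moves → stalemate.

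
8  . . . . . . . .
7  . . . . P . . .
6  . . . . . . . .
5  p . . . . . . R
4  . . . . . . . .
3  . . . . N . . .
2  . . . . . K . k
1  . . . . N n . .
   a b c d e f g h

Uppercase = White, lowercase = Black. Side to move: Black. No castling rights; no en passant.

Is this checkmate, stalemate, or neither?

checkmate

Black to move; black king on h2.
In check: yes, from the white rook on h5.
King squares — g1: attacked by Kf2; h1: attacked by Rh5; g2: attacked by Ne1; g3: attacked by Kf2; h3: attacked by Rh5.
Legal moves for Black: none.
In check with no legal moves → checkmate.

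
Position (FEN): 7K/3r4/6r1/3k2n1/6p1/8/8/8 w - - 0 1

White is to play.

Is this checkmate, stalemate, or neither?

White to move; white king on h8.
In check: no.
King squares — g7: attacked by Rg6; h7: attacked by Ng5; g8: attacked by Rg6.
Legal moves for White: none.
Not in check and no legal moves → stalemate.

stalemate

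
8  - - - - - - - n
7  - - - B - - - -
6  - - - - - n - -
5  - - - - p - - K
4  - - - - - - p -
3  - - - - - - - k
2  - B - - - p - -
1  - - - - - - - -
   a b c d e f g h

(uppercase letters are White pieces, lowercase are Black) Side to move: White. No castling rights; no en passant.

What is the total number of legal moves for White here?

White to move; king on h5.
In check: yes, from the black knight on f6.
Legal moves: Kh6, Kg5.
Count: 2.

2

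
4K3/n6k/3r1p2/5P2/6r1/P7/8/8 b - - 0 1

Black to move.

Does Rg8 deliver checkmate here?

After Rg8: white king on e8; in check: yes, from the black rook on g8.
White has 2 legal replies: Kf7, Ke7.
In check but a legal move exists → not checkmate.

no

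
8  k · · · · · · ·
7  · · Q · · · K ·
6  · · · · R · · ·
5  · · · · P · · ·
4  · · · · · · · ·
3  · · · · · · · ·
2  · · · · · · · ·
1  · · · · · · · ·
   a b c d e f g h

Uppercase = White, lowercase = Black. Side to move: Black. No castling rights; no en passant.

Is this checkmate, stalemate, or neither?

stalemate

Black to move; black king on a8.
In check: no.
King squares — a7: attacked by Qc7; b7: attacked by Qc7; b8: attacked by Qc7.
Legal moves for Black: none.
Not in check and no legal moves → stalemate.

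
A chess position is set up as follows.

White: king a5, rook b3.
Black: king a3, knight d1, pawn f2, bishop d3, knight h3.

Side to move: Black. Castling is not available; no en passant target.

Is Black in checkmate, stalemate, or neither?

neither

Black to move; black king on a3.
In check: yes, from the white rook on b3.
King squares — a2: available; b2: attacked by Rb3; b3: available; a4: attacked by Ka5; b4: attacked by Rb3.
Legal moves for Black: Kxb3, Ka2.
Black is in check but has 2 legal moves → neither.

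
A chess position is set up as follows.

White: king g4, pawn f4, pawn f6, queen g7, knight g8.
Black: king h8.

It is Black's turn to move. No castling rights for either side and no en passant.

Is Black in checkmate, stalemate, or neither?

Black to move; black king on h8.
In check: yes, from the white queen on g7.
King squares — g7: attacked by Pf6; h7: attacked by Qg7; g8: attacked by Qg7.
Legal moves for Black: none.
In check with no legal moves → checkmate.

checkmate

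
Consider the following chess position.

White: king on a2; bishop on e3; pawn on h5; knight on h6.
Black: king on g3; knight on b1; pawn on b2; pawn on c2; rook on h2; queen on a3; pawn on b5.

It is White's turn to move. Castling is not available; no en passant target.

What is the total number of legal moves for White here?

White to move; king on a2.
In check: yes, from the black queen on a3.
Legal moves: none.
Count: 0.

0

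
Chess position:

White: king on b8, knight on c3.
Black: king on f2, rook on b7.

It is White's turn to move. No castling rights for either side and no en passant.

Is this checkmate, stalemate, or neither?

neither

White to move; white king on b8.
In check: yes, from the black rook on b7.
Legal moves for White: Kc8, Ka8, Kxb7.
White is in check but has 3 legal moves → neither.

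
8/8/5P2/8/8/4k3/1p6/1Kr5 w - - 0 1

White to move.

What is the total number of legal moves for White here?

2

White to move; king on b1.
In check: yes, from the black rook on c1.
Legal moves: Kxb2, Ka2.
Count: 2.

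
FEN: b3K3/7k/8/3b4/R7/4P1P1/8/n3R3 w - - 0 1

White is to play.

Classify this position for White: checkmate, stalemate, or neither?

neither

White to move; white king on e8.
In check: no.
Legal moves for White include: Kf8, Kd8, Ke7, Kd7, Rxa8, Ra7+, Ra6, Ra5, Rh4+, Rg4, Rf4, Re4, Rd4, Rc4, Rb4, Ra3, Ra2, Raxa1, ... (list truncated; more exist).
White has legal moves and is not in check → neither.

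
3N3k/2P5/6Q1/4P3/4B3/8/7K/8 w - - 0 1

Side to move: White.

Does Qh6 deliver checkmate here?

no

After Qh6: black king on h8; in check: yes, from the white queen on h6.
Black has 1 legal reply: Kg8.
In check but a legal move exists → not checkmate.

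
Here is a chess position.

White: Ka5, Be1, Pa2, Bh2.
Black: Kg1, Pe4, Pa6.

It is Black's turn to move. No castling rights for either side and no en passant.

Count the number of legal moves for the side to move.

Black to move; king on g1.
In check: yes, from the white bishop on h2.
Legal moves: Kxh2, Kg2, Kh1, Kf1.
Count: 4.

4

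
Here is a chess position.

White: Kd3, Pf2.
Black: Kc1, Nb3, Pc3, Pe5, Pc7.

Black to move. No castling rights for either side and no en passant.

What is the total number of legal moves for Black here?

Black to move; king on c1.
In check: no.
Legal moves: Nc5+, Na5, Nd4, Nd2, Na1, Kb2, Kd1, Kb1, c6, e4+, c2, c5.
Count: 12.

12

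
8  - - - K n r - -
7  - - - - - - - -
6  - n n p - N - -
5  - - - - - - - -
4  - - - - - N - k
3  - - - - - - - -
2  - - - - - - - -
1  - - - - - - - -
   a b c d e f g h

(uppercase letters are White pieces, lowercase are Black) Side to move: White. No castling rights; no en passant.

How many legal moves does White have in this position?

White to move; king on d8.
In check: yes, from the black knight on c6.
Legal moves: none.
Count: 0.

0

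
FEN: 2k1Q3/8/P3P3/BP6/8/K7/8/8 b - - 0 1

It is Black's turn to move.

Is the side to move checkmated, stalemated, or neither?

checkmate

Black to move; black king on c8.
In check: yes, from the white queen on e8.
King squares — b7: attacked by Pa6; c7: attacked by Ba5; d7: attacked by Pe6; b8: attacked by Qe8; d8: attacked by Ba5.
Legal moves for Black: none.
In check with no legal moves → checkmate.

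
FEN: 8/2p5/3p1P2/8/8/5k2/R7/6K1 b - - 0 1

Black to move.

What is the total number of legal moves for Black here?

8

Black to move; king on f3.
In check: no.
Legal moves: Kg4, Kf4, Ke4, Kg3, Ke3, c6, d5, c5.
Count: 8.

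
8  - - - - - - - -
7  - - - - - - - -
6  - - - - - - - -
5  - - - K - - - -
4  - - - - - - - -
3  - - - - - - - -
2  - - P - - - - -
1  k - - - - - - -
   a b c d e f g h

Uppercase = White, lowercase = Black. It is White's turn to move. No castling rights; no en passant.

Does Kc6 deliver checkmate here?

After Kc6: black king on a1; in check: no.
Black is not in check, so this cannot be checkmate.

no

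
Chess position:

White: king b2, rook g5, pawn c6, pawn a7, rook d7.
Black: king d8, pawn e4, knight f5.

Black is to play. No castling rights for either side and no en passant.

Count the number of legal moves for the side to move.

2

Black to move; king on d8.
In check: yes, from the white rook on d7.
Legal moves: Ke8, Kc8.
Count: 2.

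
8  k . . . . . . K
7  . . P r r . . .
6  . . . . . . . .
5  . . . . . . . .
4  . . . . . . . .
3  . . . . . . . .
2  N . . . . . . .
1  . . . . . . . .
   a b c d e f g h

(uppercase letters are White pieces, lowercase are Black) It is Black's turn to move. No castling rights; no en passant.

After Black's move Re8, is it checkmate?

After Re8: white king on h8; in check: yes, from the black rook on e8.
King squares — g7: attacked by Rd7; h7: attacked by Rd7; g8: attacked by Re8.
White has no legal moves → checkmate.

yes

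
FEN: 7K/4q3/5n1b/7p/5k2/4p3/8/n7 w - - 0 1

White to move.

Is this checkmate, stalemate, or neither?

stalemate

White to move; white king on h8.
In check: no.
King squares — g7: attacked by Bh6; h7: attacked by Nf6; g8: attacked by Nf6.
Legal moves for White: none.
Not in check and no legal moves → stalemate.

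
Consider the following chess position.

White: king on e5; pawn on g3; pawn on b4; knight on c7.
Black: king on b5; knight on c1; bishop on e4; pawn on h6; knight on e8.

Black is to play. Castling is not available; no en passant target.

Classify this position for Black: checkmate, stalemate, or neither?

neither

Black to move; black king on b5.
In check: yes, from the white knight on c7.
Legal moves for Black: Kc6, Kb6, Kc4, Kxb4, Ka4, Nxc7.
Black is in check but has 6 legal moves → neither.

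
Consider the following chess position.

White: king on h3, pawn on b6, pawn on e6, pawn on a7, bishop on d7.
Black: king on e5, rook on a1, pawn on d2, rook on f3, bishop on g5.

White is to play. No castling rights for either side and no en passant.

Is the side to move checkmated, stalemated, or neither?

White to move; white king on h3.
In check: yes, from the black rook on f3.
King squares — g2: available; h2: available; g3: attacked by Rf3; g4: available; h4: attacked by Bg5.
Legal moves for White: Kg4, Kh2, Kg2.
White is in check but has 3 legal moves → neither.

neither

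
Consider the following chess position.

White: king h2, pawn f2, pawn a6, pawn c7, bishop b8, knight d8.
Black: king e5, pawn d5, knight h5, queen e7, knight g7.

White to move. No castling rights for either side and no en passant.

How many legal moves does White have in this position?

16

White to move; king on h2.
In check: no.
Legal moves: Nf7+, Nb7, Ne6, Nc6+, Ba7, Kh3, Kg2, Kh1, Kg1, c8=Q+, c8=R+, c8=B+, c8=N+, a7, f3, f4+.
Count: 16.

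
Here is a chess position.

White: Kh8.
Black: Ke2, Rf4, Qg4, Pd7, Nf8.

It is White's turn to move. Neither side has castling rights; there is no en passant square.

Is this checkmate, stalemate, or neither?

White to move; white king on h8.
In check: no.
King squares — g7: attacked by Qg4; h7: attacked by Nf8; g8: attacked by Qg4.
Legal moves for White: none.
Not in check and no legal moves → stalemate.

stalemate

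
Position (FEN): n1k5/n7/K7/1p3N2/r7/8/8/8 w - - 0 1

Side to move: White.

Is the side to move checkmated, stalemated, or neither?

checkmate

White to move; white king on a6.
In check: yes, from the black rook on a4.
King squares — a5: attacked by Ra4; b5: attacked by Na7; b6: attacked by Na8; a7: attacked by Ra4; b7: attacked by Kc8.
Legal moves for White: none.
In check with no legal moves → checkmate.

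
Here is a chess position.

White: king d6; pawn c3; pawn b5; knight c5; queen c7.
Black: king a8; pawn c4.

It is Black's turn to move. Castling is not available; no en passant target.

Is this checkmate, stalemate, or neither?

Black to move; black king on a8.
In check: no.
King squares — a7: attacked by Qc7; b7: attacked by Nc5; b8: attacked by Qc7.
Legal moves for Black: none.
Not in check and no legal moves → stalemate.

stalemate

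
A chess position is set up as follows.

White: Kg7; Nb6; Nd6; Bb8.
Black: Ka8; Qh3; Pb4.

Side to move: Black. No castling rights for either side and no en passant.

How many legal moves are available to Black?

1

Black to move; king on a8.
In check: yes, from the white knight on b6.
Legal moves: Kxb8.
Count: 1.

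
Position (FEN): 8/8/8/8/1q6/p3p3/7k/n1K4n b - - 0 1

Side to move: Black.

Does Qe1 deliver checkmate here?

yes

After Qe1: white king on c1; in check: yes, from the black queen on e1.
King squares — b1: attacked by Qe1; d1: attacked by Qe1; b2: attacked by Pa3; c2: attacked by Na1; d2: attacked by Qe1.
White has no legal moves → checkmate.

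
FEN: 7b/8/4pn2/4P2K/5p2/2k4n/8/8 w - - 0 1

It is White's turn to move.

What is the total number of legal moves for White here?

4

White to move; king on h5.
In check: yes, from the black knight on f6.
Legal moves: Kh6, Kg6, Kh4, exf6.
Count: 4.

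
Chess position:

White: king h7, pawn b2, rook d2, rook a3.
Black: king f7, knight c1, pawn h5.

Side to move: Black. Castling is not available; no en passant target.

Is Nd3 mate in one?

no

After Nd3: white king on h7; in check: no.
White is not in check, so this cannot be checkmate.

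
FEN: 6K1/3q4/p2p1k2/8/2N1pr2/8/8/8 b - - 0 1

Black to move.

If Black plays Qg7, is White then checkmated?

yes

After Qg7: white king on g8; in check: yes, from the black queen on g7.
King squares — f7: attacked by Kf6; g7: attacked by Kf6; h7: attacked by Qg7; f8: attacked by Qg7; h8: attacked by Qg7.
White has no legal moves → checkmate.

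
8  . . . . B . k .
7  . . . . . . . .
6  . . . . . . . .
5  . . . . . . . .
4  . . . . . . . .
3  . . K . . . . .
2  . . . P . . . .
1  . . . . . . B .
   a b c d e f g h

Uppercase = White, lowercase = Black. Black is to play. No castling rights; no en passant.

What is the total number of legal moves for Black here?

4

Black to move; king on g8.
In check: no.
Legal moves: Kh8, Kf8, Kh7, Kg7.
Count: 4.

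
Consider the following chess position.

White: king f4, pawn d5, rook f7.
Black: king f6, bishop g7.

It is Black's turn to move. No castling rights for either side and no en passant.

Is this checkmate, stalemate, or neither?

neither

Black to move; black king on f6.
In check: yes, from the white rook on f7.
Legal moves for Black: Kxf7, Kg6.
Black is in check but has 2 legal moves → neither.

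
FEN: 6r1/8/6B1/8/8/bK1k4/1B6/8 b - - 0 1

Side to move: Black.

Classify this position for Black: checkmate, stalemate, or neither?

Black to move; black king on d3.
In check: yes, from the white bishop on g6.
Legal moves for Black: Ke3, Ke2, Kd2, Rxg6.
Black is in check but has 4 legal moves → neither.

neither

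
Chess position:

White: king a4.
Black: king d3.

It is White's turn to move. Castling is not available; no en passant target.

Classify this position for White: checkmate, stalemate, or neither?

neither

White to move; white king on a4.
In check: no.
Legal moves for White: Kb5, Ka5, Kb4, Kb3, Ka3.
White has 5 legal moves and is not in check → neither.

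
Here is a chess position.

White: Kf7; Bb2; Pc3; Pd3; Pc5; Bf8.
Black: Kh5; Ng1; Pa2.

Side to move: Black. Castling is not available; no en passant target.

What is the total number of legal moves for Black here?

Black to move; king on h5.
In check: no.
Legal moves: Kg5, Kh4, Kg4, Nh3, Nf3, Ne2, a1=Q, a1=R, a1=B, a1=N.
Count: 10.

10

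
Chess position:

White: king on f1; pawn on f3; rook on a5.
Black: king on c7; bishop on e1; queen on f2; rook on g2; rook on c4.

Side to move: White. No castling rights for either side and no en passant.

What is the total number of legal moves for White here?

0

White to move; king on f1.
In check: yes, from the black queen on f2.
Legal moves: none.
Count: 0.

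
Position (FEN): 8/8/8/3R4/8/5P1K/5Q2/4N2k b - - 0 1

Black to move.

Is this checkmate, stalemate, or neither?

stalemate

Black to move; black king on h1.
In check: no.
King squares — g1: attacked by Qf2; g2: attacked by Ne1; h2: attacked by Qf2.
Legal moves for Black: none.
Not in check and no legal moves → stalemate.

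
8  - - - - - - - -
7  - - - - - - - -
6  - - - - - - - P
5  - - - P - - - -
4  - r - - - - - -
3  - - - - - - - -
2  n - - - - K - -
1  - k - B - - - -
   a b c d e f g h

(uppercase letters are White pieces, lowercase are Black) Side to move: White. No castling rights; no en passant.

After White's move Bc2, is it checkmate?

no

After Bc2: black king on b1; in check: yes, from the white bishop on c2.
Black has 4 legal replies: Kxc2, Kb2, Kc1, Ka1.
In check but a legal move exists → not checkmate.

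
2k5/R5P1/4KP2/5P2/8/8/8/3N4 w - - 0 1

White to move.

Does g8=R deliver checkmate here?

After g8=R: black king on c8; in check: yes, from the white rook on g8.
King squares — b7: attacked by Ra7; c7: attacked by Ra7; d7: attacked by Ke6; b8: attacked by Rg8; d8: attacked by Rg8.
Black has no legal moves → checkmate.

yes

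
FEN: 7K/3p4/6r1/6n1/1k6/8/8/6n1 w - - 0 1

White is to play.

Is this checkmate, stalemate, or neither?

stalemate

White to move; white king on h8.
In check: no.
King squares — g7: attacked by Rg6; h7: attacked by Ng5; g8: attacked by Rg6.
Legal moves for White: none.
Not in check and no legal moves → stalemate.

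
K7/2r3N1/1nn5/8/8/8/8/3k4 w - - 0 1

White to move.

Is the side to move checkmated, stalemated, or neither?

White to move; white king on a8.
In check: yes, from the black knight on b6.
King squares — a7: attacked by Nc6; b7: attacked by Rc7; b8: attacked by Nc6.
Legal moves for White: none.
In check with no legal moves → checkmate.

checkmate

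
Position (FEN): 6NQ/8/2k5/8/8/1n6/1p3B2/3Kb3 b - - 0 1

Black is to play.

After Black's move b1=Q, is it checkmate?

After b1=Q: white king on d1; in check: yes, from the black queen on b1.
White has 1 legal reply: Ke2.
In check but a legal move exists → not checkmate.

no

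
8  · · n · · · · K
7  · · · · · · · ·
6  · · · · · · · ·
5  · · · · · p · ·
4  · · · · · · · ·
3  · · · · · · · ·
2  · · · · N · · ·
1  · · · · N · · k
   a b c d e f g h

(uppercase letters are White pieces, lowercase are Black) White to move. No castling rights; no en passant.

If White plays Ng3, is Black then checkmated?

no

After Ng3: black king on h1; in check: yes, from the white knight on g3.
Black has 2 legal replies: Kh2, Kg1.
In check but a legal move exists → not checkmate.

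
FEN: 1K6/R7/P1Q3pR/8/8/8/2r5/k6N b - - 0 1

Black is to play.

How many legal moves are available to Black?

16

Black to move; king on a1.
In check: no.
Legal moves: Rxc6, Rc5, Rc4, Rc3, Rh2, Rg2, Rf2, Re2, Rd2, Rb2+, Ra2, Rc1, Kb2, Ka2, Kb1, g5.
Count: 16.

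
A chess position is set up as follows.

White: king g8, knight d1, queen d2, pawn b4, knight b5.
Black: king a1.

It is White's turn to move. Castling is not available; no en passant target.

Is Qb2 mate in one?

yes

After Qb2: black king on a1; in check: yes, from the white queen on b2.
King squares — b1: attacked by Qb2; a2: attacked by Qb2; b2: attacked by Nd1.
Black has no legal moves → checkmate.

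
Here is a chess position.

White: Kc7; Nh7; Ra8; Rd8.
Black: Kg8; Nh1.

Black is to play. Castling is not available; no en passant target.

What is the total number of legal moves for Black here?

3

Black to move; king on g8.
In check: yes, from the white rook on d8.
Legal moves: Kxh7, Kg7, Kf7.
Count: 3.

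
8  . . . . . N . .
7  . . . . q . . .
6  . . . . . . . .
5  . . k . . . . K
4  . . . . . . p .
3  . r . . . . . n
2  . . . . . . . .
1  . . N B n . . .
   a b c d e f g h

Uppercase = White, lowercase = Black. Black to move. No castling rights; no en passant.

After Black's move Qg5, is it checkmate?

After Qg5: white king on h5; in check: yes, from the black queen on g5.
King squares — g4: attacked by Qg5; h4: attacked by Qg5; g5: attacked by Nh3; g6: attacked by Qg5; h6: attacked by Qg5.
White has no legal moves → checkmate.

yes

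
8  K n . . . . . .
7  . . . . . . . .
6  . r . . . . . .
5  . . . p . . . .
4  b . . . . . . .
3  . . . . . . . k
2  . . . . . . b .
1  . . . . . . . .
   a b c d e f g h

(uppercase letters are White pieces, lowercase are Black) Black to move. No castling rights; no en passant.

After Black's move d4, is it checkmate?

no

After d4: white king on a8; in check: yes, from the black bishop on g2.
White has 1 legal reply: Ka7.
In check but a legal move exists → not checkmate.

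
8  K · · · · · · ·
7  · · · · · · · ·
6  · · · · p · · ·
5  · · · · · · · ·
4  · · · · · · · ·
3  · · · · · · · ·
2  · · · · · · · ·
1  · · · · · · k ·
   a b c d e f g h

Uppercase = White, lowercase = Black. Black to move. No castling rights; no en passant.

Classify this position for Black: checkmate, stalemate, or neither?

Black to move; black king on g1.
In check: no.
Legal moves for Black: Kh2, Kg2, Kf2, Kh1, Kf1, e5.
Black has 6 legal moves and is not in check → neither.

neither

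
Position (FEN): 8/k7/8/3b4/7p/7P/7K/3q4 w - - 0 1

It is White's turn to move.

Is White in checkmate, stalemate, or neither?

White to move; white king on h2.
In check: no.
King squares — g1: attacked by Qd1; h1: attacked by Qd1; g2: attacked by Bd5; g3: attacked by Ph4; h3: own pawn.
Legal moves for White: none.
Not in check and no legal moves → stalemate.

stalemate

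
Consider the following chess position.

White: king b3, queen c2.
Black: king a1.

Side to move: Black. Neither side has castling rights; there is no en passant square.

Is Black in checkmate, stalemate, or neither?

Black to move; black king on a1.
In check: no.
King squares — b1: attacked by Qc2; a2: attacked by Qc2; b2: attacked by Qc2.
Legal moves for Black: none.
Not in check and no legal moves → stalemate.

stalemate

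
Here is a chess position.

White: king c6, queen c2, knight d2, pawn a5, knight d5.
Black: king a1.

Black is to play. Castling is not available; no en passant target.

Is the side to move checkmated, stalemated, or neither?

Black to move; black king on a1.
In check: no.
King squares — b1: attacked by Qc2; a2: attacked by Qc2; b2: attacked by Qc2.
Legal moves for Black: none.
Not in check and no legal moves → stalemate.

stalemate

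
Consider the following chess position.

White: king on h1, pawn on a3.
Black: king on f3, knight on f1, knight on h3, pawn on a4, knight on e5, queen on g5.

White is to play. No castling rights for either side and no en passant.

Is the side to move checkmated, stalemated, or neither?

White to move; white king on h1.
In check: no.
King squares — g1: attacked by Nh3; g2: attacked by Kf3; h2: attacked by Nf1.
Legal moves for White: none.
Not in check and no legal moves → stalemate.

stalemate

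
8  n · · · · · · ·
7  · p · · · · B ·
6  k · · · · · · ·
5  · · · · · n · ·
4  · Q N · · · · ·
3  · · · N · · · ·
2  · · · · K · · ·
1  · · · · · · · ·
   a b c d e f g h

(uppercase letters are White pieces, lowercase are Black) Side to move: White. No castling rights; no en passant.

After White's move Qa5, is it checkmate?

yes

After Qa5: black king on a6; in check: yes, from the white queen on a5.
King squares — a5: attacked by Nc4; b5: attacked by Qa5; b6: attacked by Nc4; a7: attacked by Qa5; b7: own pawn.
Black has no legal moves → checkmate.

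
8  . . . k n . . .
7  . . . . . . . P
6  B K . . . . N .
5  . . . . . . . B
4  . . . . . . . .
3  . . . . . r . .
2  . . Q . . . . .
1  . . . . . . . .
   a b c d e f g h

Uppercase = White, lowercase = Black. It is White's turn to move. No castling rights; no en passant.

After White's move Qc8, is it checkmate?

yes

After Qc8: black king on d8; in check: yes, from the white queen on c8.
King squares — c7: attacked by Kb6; d7: attacked by Qc8; e7: attacked by Ng6; c8: attacked by Ba6; e8: own knight.
Black has no legal moves → checkmate.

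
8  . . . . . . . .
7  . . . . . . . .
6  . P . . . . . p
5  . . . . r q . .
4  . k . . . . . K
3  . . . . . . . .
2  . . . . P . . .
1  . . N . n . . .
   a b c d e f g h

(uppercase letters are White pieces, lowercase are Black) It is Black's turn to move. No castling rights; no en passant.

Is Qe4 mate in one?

After Qe4: white king on h4; in check: yes, from the black queen on e4.
White has 2 legal replies: Kh3, Kg3.
In check but a legal move exists → not checkmate.

no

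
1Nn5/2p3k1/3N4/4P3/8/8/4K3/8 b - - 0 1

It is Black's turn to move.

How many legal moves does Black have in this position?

13

Black to move; king on g7.
In check: no.
Legal moves: Ne7, Na7, Nxd6, Nb6, Kh8, Kg8, Kf8, Kh7, Kh6, Kg6, cxd6, c6, c5.
Count: 13.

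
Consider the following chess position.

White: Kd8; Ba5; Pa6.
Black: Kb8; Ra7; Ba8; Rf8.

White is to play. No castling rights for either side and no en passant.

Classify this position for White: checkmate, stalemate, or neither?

White to move; white king on d8.
In check: yes, from the black rook on f8.
King squares — c7: attacked by Ra7; d7: attacked by Ra7; e7: attacked by Ra7; c8: attacked by Kb8; e8: attacked by Rf8.
Legal moves for White: none.
In check with no legal moves → checkmate.

checkmate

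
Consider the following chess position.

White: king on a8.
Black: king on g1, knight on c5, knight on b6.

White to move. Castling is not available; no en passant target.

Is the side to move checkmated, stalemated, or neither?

White to move; white king on a8.
In check: yes, from the black knight on b6.
Legal moves for White: Kb8, Ka7.
White is in check but has 2 legal moves → neither.

neither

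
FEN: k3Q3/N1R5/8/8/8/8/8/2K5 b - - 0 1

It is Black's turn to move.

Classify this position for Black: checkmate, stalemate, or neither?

Black to move; black king on a8.
In check: yes, from the white queen on e8.
King squares — a7: attacked by Rc7; b7: attacked by Rc7; b8: attacked by Qe8.
Legal moves for Black: none.
In check with no legal moves → checkmate.

checkmate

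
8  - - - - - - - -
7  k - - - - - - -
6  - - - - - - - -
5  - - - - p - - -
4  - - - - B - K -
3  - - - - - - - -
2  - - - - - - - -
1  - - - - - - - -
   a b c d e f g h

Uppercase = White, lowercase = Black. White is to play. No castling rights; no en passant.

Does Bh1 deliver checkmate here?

no

After Bh1: black king on a7; in check: no.
Black is not in check, so this cannot be checkmate.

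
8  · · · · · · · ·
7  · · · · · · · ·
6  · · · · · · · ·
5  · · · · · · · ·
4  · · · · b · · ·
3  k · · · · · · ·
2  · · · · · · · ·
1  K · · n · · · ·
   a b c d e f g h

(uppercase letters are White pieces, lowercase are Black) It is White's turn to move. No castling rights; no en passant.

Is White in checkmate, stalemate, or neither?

stalemate

White to move; white king on a1.
In check: no.
King squares — b1: attacked by Be4; a2: attacked by Ka3; b2: attacked by Nd1.
Legal moves for White: none.
Not in check and no legal moves → stalemate.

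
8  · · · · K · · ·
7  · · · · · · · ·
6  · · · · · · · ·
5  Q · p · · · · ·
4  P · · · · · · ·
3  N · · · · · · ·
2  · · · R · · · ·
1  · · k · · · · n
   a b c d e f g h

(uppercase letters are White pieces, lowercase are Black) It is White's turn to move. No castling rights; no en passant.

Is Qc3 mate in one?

yes

After Qc3: black king on c1; in check: yes, from the white queen on c3.
King squares — b1: attacked by Na3; d1: attacked by Rd2; b2: attacked by Rd2; c2: attacked by Rd2; d2: attacked by Qc3.
Black has no legal moves → checkmate.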